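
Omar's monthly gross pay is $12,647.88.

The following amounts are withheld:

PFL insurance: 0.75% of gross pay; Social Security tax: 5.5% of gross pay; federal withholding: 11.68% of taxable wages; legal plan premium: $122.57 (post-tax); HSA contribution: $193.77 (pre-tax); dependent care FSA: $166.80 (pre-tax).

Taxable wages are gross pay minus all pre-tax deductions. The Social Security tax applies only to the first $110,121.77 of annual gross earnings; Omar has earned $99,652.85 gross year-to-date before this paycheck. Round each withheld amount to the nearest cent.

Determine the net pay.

HSA contribution: $193.77
Dependent care FSA: $166.80
Pre-tax total = $193.77 + $166.80 = $360.57
Taxable wages = $12,647.88 − $360.57 = $12,287.31
Federal withholding: $12,287.31 × 0.1168 = $1,435.16
Social Security tax: only $110,121.77 − $99,652.85 = $10,468.92 of this check is subject → $10,468.92 × 0.055 = $575.79
PFL insurance: $12,647.88 × 0.0075 = $94.86
Legal plan premium: $122.57
Total deductions = $193.77 + $166.80 + $1,435.16 + $575.79 + $94.86 + $122.57 = $2,588.95
Net pay = $12,647.88 − $2,588.95 = $10,058.93

$10,058.93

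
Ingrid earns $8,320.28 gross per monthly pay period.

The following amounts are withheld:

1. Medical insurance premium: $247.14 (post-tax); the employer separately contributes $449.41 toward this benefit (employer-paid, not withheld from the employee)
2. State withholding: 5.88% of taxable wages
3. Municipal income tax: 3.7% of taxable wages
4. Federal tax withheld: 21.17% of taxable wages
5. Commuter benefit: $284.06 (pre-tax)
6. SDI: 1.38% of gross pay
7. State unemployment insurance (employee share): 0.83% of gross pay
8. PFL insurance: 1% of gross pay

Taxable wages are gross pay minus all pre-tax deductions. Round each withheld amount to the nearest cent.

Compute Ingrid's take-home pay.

Commuter benefit: $284.06
Taxable wages = $8,320.28 − $284.06 = $8,036.22
Municipal income tax: $8,036.22 × 0.037 = $297.34
Federal tax withheld: $8,036.22 × 0.2117 = $1,701.27
State withholding: $8,036.22 × 0.0588 = $472.53
SDI: $8,320.28 × 0.0138 = $114.82
PFL insurance: $8,320.28 × 0.01 = $83.20
State unemployment insurance (employee share): $8,320.28 × 0.0083 = $69.06
Medical insurance premium: $247.14
(Employer's $449.41 toward medical insurance premium is not withheld from the employee.)
Total deductions = $284.06 + $297.34 + $1,701.27 + $472.53 + $114.82 + $83.20 + $69.06 + $247.14 = $3,269.42
Net pay = $8,320.28 − $3,269.42 = $5,050.86

$5,050.86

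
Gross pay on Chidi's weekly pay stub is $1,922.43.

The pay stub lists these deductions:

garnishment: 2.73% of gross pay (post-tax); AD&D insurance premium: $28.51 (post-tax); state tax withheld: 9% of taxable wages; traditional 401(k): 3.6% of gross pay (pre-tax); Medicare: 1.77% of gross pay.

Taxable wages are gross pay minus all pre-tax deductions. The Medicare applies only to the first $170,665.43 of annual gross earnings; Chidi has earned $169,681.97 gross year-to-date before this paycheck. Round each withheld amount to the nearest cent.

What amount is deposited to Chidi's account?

Traditional 401(k): $1,922.43 × 0.036 = $69.21
Taxable wages = $1,922.43 − $69.21 = $1,853.22
State tax withheld: $1,853.22 × 0.09 = $166.79
Medicare: only $170,665.43 − $169,681.97 = $983.46 of this check is subject → $983.46 × 0.0177 = $17.41
Garnishment: $1,922.43 × 0.0273 = $52.48
AD&D insurance premium: $28.51
Total deductions = $69.21 + $166.79 + $17.41 + $52.48 + $28.51 = $334.40
Net pay = $1,922.43 − $334.40 = $1,588.03

$1,588.03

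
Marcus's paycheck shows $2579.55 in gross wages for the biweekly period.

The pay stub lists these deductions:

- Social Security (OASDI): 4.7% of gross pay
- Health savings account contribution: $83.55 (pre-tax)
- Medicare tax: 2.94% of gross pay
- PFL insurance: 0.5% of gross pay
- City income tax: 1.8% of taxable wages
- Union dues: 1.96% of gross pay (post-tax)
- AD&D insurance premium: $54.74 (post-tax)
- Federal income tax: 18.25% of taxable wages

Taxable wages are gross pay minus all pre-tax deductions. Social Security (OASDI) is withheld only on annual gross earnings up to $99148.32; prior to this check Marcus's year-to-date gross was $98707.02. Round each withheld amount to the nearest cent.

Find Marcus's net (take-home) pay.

Health savings account contribution: $83.55
Taxable wages = $2579.55 − $83.55 = $2496.00
City income tax: $2496.00 × 0.018 = $44.93
Federal income tax: $2496.00 × 0.1825 = $455.52
PFL insurance: $2579.55 × 0.005 = $12.90
Medicare tax: $2579.55 × 0.0294 = $75.84
Social Security (OASDI): only $99148.32 − $98707.02 = $441.30 of this check is subject → $441.30 × 0.047 = $20.74
AD&D insurance premium: $54.74
Union dues: $2579.55 × 0.0196 = $50.56
Total deductions = $83.55 + $44.93 + $455.52 + $12.90 + $75.84 + $20.74 + $54.74 + $50.56 = $798.78
Net pay = $2579.55 − $798.78 = $1780.77

$1780.77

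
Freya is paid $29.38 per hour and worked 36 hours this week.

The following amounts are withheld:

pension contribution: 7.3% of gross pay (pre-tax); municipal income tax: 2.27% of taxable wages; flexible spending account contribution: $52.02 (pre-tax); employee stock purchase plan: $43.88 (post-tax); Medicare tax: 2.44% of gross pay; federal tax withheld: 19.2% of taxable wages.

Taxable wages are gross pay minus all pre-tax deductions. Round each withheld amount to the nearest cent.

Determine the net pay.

Gross pay: 36 × $29.38 = $1,057.68
Flexible spending account contribution: $52.02
Pension contribution: $1,057.68 × 0.073 = $77.21
Pre-tax total = $52.02 + $77.21 = $129.23
Taxable wages = $1,057.68 − $129.23 = $928.45
Federal tax withheld: $928.45 × 0.192 = $178.26
Municipal income tax: $928.45 × 0.0227 = $21.08
Medicare tax: $1,057.68 × 0.0244 = $25.81
Employee stock purchase plan: $43.88
Total deductions = $52.02 + $77.21 + $178.26 + $21.08 + $25.81 + $43.88 = $398.26
Net pay = $1,057.68 − $398.26 = $659.42

$659.42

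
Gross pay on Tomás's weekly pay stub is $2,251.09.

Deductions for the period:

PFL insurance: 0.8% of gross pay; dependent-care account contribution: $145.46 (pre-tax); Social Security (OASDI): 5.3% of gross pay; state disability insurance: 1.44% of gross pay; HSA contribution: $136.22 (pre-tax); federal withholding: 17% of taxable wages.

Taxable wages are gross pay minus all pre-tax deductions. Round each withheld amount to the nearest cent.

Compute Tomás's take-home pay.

$1,464.87

Dependent-care account contribution: $145.46
HSA contribution: $136.22
Pre-tax total = $145.46 + $136.22 = $281.68
Taxable wages = $2,251.09 − $281.68 = $1,969.41
Federal withholding: $1,969.41 × 0.17 = $334.80
State disability insurance: $2,251.09 × 0.0144 = $32.42
Social Security (OASDI): $2,251.09 × 0.053 = $119.31
PFL insurance: $2,251.09 × 0.008 = $18.01
Total deductions = $145.46 + $136.22 + $334.80 + $32.42 + $119.31 + $18.01 = $786.22
Net pay = $2,251.09 − $786.22 = $1,464.87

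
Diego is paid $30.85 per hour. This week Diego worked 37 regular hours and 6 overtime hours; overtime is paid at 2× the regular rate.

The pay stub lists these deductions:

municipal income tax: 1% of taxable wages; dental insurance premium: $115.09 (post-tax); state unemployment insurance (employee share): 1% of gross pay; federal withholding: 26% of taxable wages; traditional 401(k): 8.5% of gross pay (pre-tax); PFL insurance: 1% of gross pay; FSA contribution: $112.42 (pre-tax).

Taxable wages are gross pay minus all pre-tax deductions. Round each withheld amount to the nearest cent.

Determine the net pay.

Regular pay: 37 × $30.85 = $1,141.45
Overtime pay: 6 × $30.85 × 2 = $370.20
Gross pay = $1,141.45 + $370.20 = $1,511.65
FSA contribution: $112.42
Traditional 401(k): $1,511.65 × 0.085 = $128.49
Pre-tax total = $112.42 + $128.49 = $240.91
Taxable wages = $1,511.65 − $240.91 = $1,270.74
Federal withholding: $1,270.74 × 0.26 = $330.39
Municipal income tax: $1,270.74 × 0.01 = $12.71
PFL insurance: $1,511.65 × 0.01 = $15.12
State unemployment insurance (employee share): $1,511.65 × 0.01 = $15.12
Dental insurance premium: $115.09
Total deductions = $112.42 + $128.49 + $330.39 + $12.71 + $15.12 + $15.12 + $115.09 = $729.34
Net pay = $1,511.65 − $729.34 = $782.31

$782.31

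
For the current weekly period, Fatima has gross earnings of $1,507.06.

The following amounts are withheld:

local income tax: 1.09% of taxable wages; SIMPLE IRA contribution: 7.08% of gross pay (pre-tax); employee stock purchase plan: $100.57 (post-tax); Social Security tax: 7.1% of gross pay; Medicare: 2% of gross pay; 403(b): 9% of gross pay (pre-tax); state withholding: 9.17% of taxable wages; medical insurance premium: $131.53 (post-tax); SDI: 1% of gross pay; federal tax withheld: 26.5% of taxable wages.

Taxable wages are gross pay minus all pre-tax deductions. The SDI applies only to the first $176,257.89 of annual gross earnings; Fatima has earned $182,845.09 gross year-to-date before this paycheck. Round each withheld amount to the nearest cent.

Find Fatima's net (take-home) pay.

$430.57

SIMPLE IRA contribution: $1,507.06 × 0.0708 = $106.70
403(b): $1,507.06 × 0.09 = $135.64
Pre-tax total = $106.70 + $135.64 = $242.34
Taxable wages = $1,507.06 − $242.34 = $1,264.72
State withholding: $1,264.72 × 0.0917 = $115.97
Federal tax withheld: $1,264.72 × 0.265 = $335.15
Local income tax: $1,264.72 × 0.0109 = $13.79
Social Security tax: $1,507.06 × 0.071 = $107.00
Medicare: $1,507.06 × 0.02 = $30.14
SDI: annual cap $176,257.89 already reached (YTD $182,845.09), so $0.00
Medical insurance premium: $131.53
Employee stock purchase plan: $100.57
Total deductions = $106.70 + $135.64 + $115.97 + $335.15 + $13.79 + $107.00 + $30.14 + $0.00 + $131.53 + $100.57 = $1,076.49
Net pay = $1,507.06 − $1,076.49 = $430.57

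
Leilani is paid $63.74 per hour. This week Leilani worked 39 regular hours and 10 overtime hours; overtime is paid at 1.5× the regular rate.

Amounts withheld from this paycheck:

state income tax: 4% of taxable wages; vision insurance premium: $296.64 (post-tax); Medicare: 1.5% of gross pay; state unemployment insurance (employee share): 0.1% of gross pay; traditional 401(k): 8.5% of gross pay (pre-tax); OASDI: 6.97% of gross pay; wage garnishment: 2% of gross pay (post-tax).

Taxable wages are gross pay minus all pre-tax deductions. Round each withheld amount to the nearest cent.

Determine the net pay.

$2,362.96

Regular pay: 39 × $63.74 = $2,485.86
Overtime pay: 10 × $63.74 × 1.5 = $956.10
Gross pay = $2,485.86 + $956.10 = $3,441.96
Traditional 401(k): $3,441.96 × 0.085 = $292.57
Taxable wages = $3,441.96 − $292.57 = $3,149.39
State income tax: $3,149.39 × 0.04 = $125.98
OASDI: $3,441.96 × 0.0697 = $239.90
State unemployment insurance (employee share): $3,441.96 × 0.001 = $3.44
Medicare: $3,441.96 × 0.015 = $51.63
Wage garnishment: $3,441.96 × 0.02 = $68.84
Vision insurance premium: $296.64
Total deductions = $292.57 + $125.98 + $239.90 + $3.44 + $51.63 + $68.84 + $296.64 = $1,079.00
Net pay = $3,441.96 − $1,079.00 = $2,362.96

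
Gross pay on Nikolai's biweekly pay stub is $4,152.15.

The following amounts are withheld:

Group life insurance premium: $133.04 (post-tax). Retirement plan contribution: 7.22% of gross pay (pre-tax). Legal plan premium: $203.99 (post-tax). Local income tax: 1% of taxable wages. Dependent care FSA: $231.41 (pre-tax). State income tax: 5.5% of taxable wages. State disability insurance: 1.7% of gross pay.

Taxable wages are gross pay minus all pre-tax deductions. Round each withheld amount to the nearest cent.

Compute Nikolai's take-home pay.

Retirement plan contribution: $4,152.15 × 0.0722 = $299.79
Dependent care FSA: $231.41
Pre-tax total = $299.79 + $231.41 = $531.20
Taxable wages = $4,152.15 − $531.20 = $3,620.95
Local income tax: $3,620.95 × 0.01 = $36.21
State income tax: $3,620.95 × 0.055 = $199.15
State disability insurance: $4,152.15 × 0.017 = $70.59
Group life insurance premium: $133.04
Legal plan premium: $203.99
Total deductions = $299.79 + $231.41 + $36.21 + $199.15 + $70.59 + $133.04 + $203.99 = $1,174.18
Net pay = $4,152.15 − $1,174.18 = $2,977.97

$2,977.97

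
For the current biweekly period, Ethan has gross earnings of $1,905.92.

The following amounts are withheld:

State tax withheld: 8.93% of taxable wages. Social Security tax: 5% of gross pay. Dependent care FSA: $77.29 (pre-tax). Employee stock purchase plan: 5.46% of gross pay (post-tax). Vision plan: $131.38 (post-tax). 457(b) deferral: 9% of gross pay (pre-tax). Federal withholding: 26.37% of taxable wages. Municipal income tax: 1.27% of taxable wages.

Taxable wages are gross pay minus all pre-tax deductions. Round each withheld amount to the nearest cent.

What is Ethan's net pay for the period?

$720.35

Dependent care FSA: $77.29
457(b) deferral: $1,905.92 × 0.09 = $171.53
Pre-tax total = $77.29 + $171.53 = $248.82
Taxable wages = $1,905.92 − $248.82 = $1,657.10
Municipal income tax: $1,657.10 × 0.0127 = $21.05
State tax withheld: $1,657.10 × 0.0893 = $147.98
Federal withholding: $1,657.10 × 0.2637 = $436.98
Social Security tax: $1,905.92 × 0.05 = $95.30
Employee stock purchase plan: $1,905.92 × 0.0546 = $104.06
Vision plan: $131.38
Total deductions = $77.29 + $171.53 + $21.05 + $147.98 + $436.98 + $95.30 + $104.06 + $131.38 = $1,185.57
Net pay = $1,905.92 − $1,185.57 = $720.35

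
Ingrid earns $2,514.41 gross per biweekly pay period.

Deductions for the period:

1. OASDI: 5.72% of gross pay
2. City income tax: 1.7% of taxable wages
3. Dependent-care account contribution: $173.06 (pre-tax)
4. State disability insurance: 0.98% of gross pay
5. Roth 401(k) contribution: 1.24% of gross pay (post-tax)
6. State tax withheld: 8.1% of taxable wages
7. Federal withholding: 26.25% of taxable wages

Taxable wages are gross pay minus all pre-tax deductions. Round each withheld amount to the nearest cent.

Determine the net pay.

$1,297.66

Dependent-care account contribution: $173.06
Taxable wages = $2,514.41 − $173.06 = $2,341.35
City income tax: $2,341.35 × 0.017 = $39.80
State tax withheld: $2,341.35 × 0.081 = $189.65
Federal withholding: $2,341.35 × 0.2625 = $614.60
State disability insurance: $2,514.41 × 0.0098 = $24.64
OASDI: $2,514.41 × 0.0572 = $143.82
Roth 401(k) contribution: $2,514.41 × 0.0124 = $31.18
Total deductions = $173.06 + $39.80 + $189.65 + $614.60 + $24.64 + $143.82 + $31.18 = $1,216.75
Net pay = $2,514.41 − $1,216.75 = $1,297.66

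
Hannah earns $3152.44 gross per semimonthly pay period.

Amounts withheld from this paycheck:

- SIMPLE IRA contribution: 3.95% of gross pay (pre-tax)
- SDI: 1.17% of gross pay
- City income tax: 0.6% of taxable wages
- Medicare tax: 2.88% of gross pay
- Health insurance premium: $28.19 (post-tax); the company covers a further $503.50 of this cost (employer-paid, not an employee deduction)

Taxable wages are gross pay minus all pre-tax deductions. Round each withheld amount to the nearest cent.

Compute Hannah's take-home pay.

$2853.89

SIMPLE IRA contribution: $3152.44 × 0.0395 = $124.52
Taxable wages = $3152.44 − $124.52 = $3027.92
City income tax: $3027.92 × 0.006 = $18.17
SDI: $3152.44 × 0.0117 = $36.88
Medicare tax: $3152.44 × 0.0288 = $90.79
Health insurance premium: $28.19
(Employer's $503.50 toward health insurance premium is not withheld from the employee.)
Total deductions = $124.52 + $18.17 + $36.88 + $90.79 + $28.19 = $298.55
Net pay = $3152.44 − $298.55 = $2853.89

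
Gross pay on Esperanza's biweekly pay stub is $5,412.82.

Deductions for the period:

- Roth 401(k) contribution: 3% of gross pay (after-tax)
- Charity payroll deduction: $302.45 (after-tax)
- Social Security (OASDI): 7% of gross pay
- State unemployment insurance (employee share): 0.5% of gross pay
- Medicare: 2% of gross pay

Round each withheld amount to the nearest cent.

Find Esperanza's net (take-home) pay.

$4,433.77

State unemployment insurance (employee share): $5,412.82 × 0.005 = $27.06
Social Security (OASDI): $5,412.82 × 0.07 = $378.90
Medicare: $5,412.82 × 0.02 = $108.26
Roth 401(k) contribution: $5,412.82 × 0.03 = $162.38
Charity payroll deduction: $302.45
Total deductions = $27.06 + $378.90 + $108.26 + $162.38 + $302.45 = $979.05
Net pay = $5,412.82 − $979.05 = $4,433.77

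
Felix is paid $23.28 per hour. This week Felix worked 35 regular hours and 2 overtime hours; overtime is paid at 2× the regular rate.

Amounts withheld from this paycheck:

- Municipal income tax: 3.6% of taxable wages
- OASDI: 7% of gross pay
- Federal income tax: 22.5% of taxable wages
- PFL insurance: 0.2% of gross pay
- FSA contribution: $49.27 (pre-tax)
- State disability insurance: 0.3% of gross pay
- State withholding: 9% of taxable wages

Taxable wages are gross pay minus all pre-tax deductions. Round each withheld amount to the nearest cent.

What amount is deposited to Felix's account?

Regular pay: 35 × $23.28 = $814.80
Overtime pay: 2 × $23.28 × 2 = $93.12
Gross pay = $814.80 + $93.12 = $907.92
FSA contribution: $49.27
Taxable wages = $907.92 − $49.27 = $858.65
Municipal income tax: $858.65 × 0.036 = $30.91
Federal income tax: $858.65 × 0.225 = $193.20
State withholding: $858.65 × 0.09 = $77.28
PFL insurance: $907.92 × 0.002 = $1.82
OASDI: $907.92 × 0.07 = $63.55
State disability insurance: $907.92 × 0.003 = $2.72
Total deductions = $49.27 + $30.91 + $193.20 + $77.28 + $1.82 + $63.55 + $2.72 = $418.75
Net pay = $907.92 − $418.75 = $489.17

$489.17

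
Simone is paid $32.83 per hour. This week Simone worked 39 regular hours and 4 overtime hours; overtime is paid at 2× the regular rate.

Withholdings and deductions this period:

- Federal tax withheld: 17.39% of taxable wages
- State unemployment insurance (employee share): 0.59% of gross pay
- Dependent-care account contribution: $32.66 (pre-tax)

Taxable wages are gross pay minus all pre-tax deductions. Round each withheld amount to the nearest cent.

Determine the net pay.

$1238.60

Regular pay: 39 × $32.83 = $1280.37
Overtime pay: 4 × $32.83 × 2 = $262.64
Gross pay = $1280.37 + $262.64 = $1543.01
Dependent-care account contribution: $32.66
Taxable wages = $1543.01 − $32.66 = $1510.35
Federal tax withheld: $1510.35 × 0.1739 = $262.65
State unemployment insurance (employee share): $1543.01 × 0.0059 = $9.10
Total deductions = $32.66 + $262.65 + $9.10 = $304.41
Net pay = $1543.01 − $304.41 = $1238.60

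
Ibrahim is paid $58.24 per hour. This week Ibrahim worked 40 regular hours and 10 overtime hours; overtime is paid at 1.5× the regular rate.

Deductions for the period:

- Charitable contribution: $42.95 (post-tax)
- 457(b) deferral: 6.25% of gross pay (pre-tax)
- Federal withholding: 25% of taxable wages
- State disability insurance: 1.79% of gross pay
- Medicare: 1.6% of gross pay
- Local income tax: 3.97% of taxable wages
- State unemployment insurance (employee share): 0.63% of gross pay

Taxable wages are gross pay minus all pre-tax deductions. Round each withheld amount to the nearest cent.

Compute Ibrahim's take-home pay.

$1,961.31

Regular pay: 40 × $58.24 = $2,329.60
Overtime pay: 10 × $58.24 × 1.5 = $873.60
Gross pay = $2,329.60 + $873.60 = $3,203.20
457(b) deferral: $3,203.20 × 0.0625 = $200.20
Taxable wages = $3,203.20 − $200.20 = $3,003.00
Local income tax: $3,003.00 × 0.0397 = $119.22
Federal withholding: $3,003.00 × 0.25 = $750.75
State unemployment insurance (employee share): $3,203.20 × 0.0063 = $20.18
State disability insurance: $3,203.20 × 0.0179 = $57.34
Medicare: $3,203.20 × 0.016 = $51.25
Charitable contribution: $42.95
Total deductions = $200.20 + $119.22 + $750.75 + $20.18 + $57.34 + $51.25 + $42.95 = $1,241.89
Net pay = $3,203.20 − $1,241.89 = $1,961.31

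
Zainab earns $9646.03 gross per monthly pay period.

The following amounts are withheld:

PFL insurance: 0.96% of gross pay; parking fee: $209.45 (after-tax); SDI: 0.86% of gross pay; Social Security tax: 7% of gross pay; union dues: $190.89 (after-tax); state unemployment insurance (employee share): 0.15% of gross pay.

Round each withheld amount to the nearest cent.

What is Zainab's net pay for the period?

$8380.44

SDI: $9646.03 × 0.0086 = $82.96
Social Security tax: $9646.03 × 0.07 = $675.22
PFL insurance: $9646.03 × 0.0096 = $92.60
State unemployment insurance (employee share): $9646.03 × 0.0015 = $14.47
Union dues: $190.89
Parking fee: $209.45
Total deductions = $82.96 + $675.22 + $92.60 + $14.47 + $190.89 + $209.45 = $1265.59
Net pay = $9646.03 − $1265.59 = $8380.44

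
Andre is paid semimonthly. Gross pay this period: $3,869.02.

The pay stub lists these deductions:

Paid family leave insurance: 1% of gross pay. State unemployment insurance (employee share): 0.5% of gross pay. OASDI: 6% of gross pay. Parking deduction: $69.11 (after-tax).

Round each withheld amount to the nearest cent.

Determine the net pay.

OASDI: $3,869.02 × 0.06 = $232.14
Paid family leave insurance: $3,869.02 × 0.01 = $38.69
State unemployment insurance (employee share): $3,869.02 × 0.005 = $19.35
Parking deduction: $69.11
Total deductions = $232.14 + $38.69 + $19.35 + $69.11 = $359.29
Net pay = $3,869.02 − $359.29 = $3,509.73

$3,509.73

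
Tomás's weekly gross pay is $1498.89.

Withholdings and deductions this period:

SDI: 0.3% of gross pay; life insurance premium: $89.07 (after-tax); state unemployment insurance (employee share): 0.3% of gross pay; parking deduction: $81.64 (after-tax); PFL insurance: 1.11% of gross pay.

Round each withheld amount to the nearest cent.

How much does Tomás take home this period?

PFL insurance: $1498.89 × 0.0111 = $16.64
State unemployment insurance (employee share): $1498.89 × 0.003 = $4.50
SDI: $1498.89 × 0.003 = $4.50
Parking deduction: $81.64
Life insurance premium: $89.07
Total deductions = $16.64 + $4.50 + $4.50 + $81.64 + $89.07 = $196.35
Net pay = $1498.89 − $196.35 = $1302.54

$1302.54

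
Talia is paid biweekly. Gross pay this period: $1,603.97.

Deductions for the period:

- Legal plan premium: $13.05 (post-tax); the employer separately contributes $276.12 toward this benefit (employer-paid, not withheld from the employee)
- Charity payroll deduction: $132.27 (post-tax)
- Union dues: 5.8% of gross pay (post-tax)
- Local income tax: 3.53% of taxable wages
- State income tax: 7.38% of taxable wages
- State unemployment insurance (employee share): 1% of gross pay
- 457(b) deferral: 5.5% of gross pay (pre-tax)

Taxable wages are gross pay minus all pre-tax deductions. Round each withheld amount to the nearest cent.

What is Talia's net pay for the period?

$1,095.99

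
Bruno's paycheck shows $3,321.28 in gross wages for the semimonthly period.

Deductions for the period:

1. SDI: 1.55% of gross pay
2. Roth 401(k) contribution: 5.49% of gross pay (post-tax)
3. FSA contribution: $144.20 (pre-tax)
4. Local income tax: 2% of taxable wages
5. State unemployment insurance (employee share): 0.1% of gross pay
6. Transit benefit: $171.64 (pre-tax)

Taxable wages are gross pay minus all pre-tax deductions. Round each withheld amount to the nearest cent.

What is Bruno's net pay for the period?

FSA contribution: $144.20
Transit benefit: $171.64
Pre-tax total = $144.20 + $171.64 = $315.84
Taxable wages = $3,321.28 − $315.84 = $3,005.44
Local income tax: $3,005.44 × 0.02 = $60.11
SDI: $3,321.28 × 0.0155 = $51.48
State unemployment insurance (employee share): $3,321.28 × 0.001 = $3.32
Roth 401(k) contribution: $3,321.28 × 0.0549 = $182.34
Total deductions = $144.20 + $171.64 + $60.11 + $51.48 + $3.32 + $182.34 = $613.09
Net pay = $3,321.28 − $613.09 = $2,708.19

$2,708.19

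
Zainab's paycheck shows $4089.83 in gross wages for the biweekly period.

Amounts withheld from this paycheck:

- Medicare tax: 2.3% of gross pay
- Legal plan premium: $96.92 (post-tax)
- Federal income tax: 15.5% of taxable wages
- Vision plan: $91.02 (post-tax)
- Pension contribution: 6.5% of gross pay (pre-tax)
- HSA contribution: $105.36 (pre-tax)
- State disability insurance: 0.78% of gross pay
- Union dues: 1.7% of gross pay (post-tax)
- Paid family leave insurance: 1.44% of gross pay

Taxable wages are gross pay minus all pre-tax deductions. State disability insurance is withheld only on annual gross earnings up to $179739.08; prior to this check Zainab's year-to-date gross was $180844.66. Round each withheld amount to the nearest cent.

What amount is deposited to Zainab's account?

$2731.81

HSA contribution: $105.36
Pension contribution: $4089.83 × 0.065 = $265.84
Pre-tax total = $105.36 + $265.84 = $371.20
Taxable wages = $4089.83 − $371.20 = $3718.63
Federal income tax: $3718.63 × 0.155 = $576.39
State disability insurance: annual cap $179739.08 already reached (YTD $180844.66), so $0.00
Paid family leave insurance: $4089.83 × 0.0144 = $58.89
Medicare tax: $4089.83 × 0.023 = $94.07
Legal plan premium: $96.92
Union dues: $4089.83 × 0.017 = $69.53
Vision plan: $91.02
Total deductions = $105.36 + $265.84 + $576.39 + $0.00 + $58.89 + $94.07 + $96.92 + $69.53 + $91.02 = $1358.02
Net pay = $4089.83 − $1358.02 = $2731.81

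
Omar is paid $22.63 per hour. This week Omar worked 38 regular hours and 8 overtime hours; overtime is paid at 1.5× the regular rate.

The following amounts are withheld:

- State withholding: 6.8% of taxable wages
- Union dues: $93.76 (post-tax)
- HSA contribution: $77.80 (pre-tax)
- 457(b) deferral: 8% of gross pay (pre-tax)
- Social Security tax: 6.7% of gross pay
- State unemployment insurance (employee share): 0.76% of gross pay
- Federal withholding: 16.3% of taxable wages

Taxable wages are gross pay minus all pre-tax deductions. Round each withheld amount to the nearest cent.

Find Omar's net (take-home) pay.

$562.51

Regular pay: 38 × $22.63 = $859.94
Overtime pay: 8 × $22.63 × 1.5 = $271.56
Gross pay = $859.94 + $271.56 = $1,131.50
457(b) deferral: $1,131.50 × 0.08 = $90.52
HSA contribution: $77.80
Pre-tax total = $90.52 + $77.80 = $168.32
Taxable wages = $1,131.50 − $168.32 = $963.18
State withholding: $963.18 × 0.068 = $65.50
Federal withholding: $963.18 × 0.163 = $157.00
Social Security tax: $1,131.50 × 0.067 = $75.81
State unemployment insurance (employee share): $1,131.50 × 0.0076 = $8.60
Union dues: $93.76
Total deductions = $90.52 + $77.80 + $65.50 + $157.00 + $75.81 + $8.60 + $93.76 = $568.99
Net pay = $1,131.50 − $568.99 = $562.51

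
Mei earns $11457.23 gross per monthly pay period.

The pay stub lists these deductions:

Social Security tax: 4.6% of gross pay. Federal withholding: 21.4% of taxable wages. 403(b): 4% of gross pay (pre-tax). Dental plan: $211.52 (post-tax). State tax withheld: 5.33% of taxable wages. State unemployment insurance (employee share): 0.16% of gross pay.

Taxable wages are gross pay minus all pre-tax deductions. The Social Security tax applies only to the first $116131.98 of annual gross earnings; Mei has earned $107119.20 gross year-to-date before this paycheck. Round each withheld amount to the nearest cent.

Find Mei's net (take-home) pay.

$7414.49

403(b): $11457.23 × 0.04 = $458.29
Taxable wages = $11457.23 − $458.29 = $10998.94
Federal withholding: $10998.94 × 0.214 = $2353.77
State tax withheld: $10998.94 × 0.0533 = $586.24
Social Security tax: only $116131.98 − $107119.20 = $9012.78 of this check is subject → $9012.78 × 0.046 = $414.59
State unemployment insurance (employee share): $11457.23 × 0.0016 = $18.33
Dental plan: $211.52
Total deductions = $458.29 + $2353.77 + $586.24 + $414.59 + $18.33 + $211.52 = $4042.74
Net pay = $11457.23 − $4042.74 = $7414.49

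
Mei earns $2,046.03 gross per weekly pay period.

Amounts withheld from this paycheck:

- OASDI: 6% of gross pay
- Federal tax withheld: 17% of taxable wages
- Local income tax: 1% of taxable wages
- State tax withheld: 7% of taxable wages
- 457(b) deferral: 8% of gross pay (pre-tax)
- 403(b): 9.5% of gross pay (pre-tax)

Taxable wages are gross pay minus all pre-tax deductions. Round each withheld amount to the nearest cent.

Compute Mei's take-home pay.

$1,143.22

403(b): $2,046.03 × 0.095 = $194.37
457(b) deferral: $2,046.03 × 0.08 = $163.68
Pre-tax total = $194.37 + $163.68 = $358.05
Taxable wages = $2,046.03 − $358.05 = $1,687.98
Local income tax: $1,687.98 × 0.01 = $16.88
Federal tax withheld: $1,687.98 × 0.17 = $286.96
State tax withheld: $1,687.98 × 0.07 = $118.16
OASDI: $2,046.03 × 0.06 = $122.76
Total deductions = $194.37 + $163.68 + $16.88 + $286.96 + $118.16 + $122.76 = $902.81
Net pay = $2,046.03 − $902.81 = $1,143.22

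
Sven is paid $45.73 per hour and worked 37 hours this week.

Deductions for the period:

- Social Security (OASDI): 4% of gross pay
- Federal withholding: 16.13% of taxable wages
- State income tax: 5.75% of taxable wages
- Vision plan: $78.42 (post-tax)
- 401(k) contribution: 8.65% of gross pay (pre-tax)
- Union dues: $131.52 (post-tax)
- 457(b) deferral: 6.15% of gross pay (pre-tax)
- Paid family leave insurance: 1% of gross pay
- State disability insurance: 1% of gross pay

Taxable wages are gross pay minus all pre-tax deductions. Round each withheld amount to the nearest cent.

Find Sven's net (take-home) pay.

$814.71

Gross pay: 37 × $45.73 = $1,692.01
401(k) contribution: $1,692.01 × 0.0865 = $146.36
457(b) deferral: $1,692.01 × 0.0615 = $104.06
Pre-tax total = $146.36 + $104.06 = $250.42
Taxable wages = $1,692.01 − $250.42 = $1,441.59
Federal withholding: $1,441.59 × 0.1613 = $232.53
State income tax: $1,441.59 × 0.0575 = $82.89
State disability insurance: $1,692.01 × 0.01 = $16.92
Paid family leave insurance: $1,692.01 × 0.01 = $16.92
Social Security (OASDI): $1,692.01 × 0.04 = $67.68
Union dues: $131.52
Vision plan: $78.42
Total deductions = $146.36 + $104.06 + $232.53 + $82.89 + $16.92 + $16.92 + $67.68 + $131.52 + $78.42 = $877.30
Net pay = $1,692.01 − $877.30 = $814.71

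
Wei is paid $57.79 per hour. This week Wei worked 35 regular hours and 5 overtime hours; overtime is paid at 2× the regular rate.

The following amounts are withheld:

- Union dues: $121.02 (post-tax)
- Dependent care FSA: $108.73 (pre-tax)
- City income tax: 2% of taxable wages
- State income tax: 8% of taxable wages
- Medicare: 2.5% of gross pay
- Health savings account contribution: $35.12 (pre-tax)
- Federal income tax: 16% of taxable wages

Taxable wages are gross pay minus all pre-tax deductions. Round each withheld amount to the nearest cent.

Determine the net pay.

Regular pay: 35 × $57.79 = $2,022.65
Overtime pay: 5 × $57.79 × 2 = $577.90
Gross pay = $2,022.65 + $577.90 = $2,600.55
Dependent care FSA: $108.73
Health savings account contribution: $35.12
Pre-tax total = $108.73 + $35.12 = $143.85
Taxable wages = $2,600.55 − $143.85 = $2,456.70
City income tax: $2,456.70 × 0.02 = $49.13
Federal income tax: $2,456.70 × 0.16 = $393.07
State income tax: $2,456.70 × 0.08 = $196.54
Medicare: $2,600.55 × 0.025 = $65.01
Union dues: $121.02
Total deductions = $108.73 + $35.12 + $49.13 + $393.07 + $196.54 + $65.01 + $121.02 = $968.62
Net pay = $2,600.55 − $968.62 = $1,631.93

$1,631.93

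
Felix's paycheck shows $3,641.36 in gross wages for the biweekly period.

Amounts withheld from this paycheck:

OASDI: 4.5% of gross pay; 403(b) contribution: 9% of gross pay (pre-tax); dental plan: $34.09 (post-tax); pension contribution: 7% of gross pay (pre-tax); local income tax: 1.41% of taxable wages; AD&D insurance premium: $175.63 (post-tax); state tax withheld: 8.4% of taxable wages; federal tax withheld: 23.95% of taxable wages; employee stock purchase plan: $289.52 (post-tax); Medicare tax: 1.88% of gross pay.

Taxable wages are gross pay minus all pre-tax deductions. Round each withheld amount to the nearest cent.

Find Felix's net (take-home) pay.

Pension contribution: $3,641.36 × 0.07 = $254.90
403(b) contribution: $3,641.36 × 0.09 = $327.72
Pre-tax total = $254.90 + $327.72 = $582.62
Taxable wages = $3,641.36 − $582.62 = $3,058.74
Federal tax withheld: $3,058.74 × 0.2395 = $732.57
Local income tax: $3,058.74 × 0.0141 = $43.13
State tax withheld: $3,058.74 × 0.084 = $256.93
OASDI: $3,641.36 × 0.045 = $163.86
Medicare tax: $3,641.36 × 0.0188 = $68.46
AD&D insurance premium: $175.63
Dental plan: $34.09
Employee stock purchase plan: $289.52
Total deductions = $254.90 + $327.72 + $732.57 + $43.13 + $256.93 + $163.86 + $68.46 + $175.63 + $34.09 + $289.52 = $2,346.81
Net pay = $3,641.36 − $2,346.81 = $1,294.55

$1,294.55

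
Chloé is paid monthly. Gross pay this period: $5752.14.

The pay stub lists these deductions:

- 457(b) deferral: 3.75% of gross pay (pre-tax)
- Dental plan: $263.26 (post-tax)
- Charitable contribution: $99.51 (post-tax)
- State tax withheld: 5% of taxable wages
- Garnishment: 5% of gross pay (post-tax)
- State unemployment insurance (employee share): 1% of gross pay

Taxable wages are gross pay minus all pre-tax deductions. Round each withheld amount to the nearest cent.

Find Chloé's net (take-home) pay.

457(b) deferral: $5752.14 × 0.0375 = $215.71
Taxable wages = $5752.14 − $215.71 = $5536.43
State tax withheld: $5536.43 × 0.05 = $276.82
State unemployment insurance (employee share): $5752.14 × 0.01 = $57.52
Garnishment: $5752.14 × 0.05 = $287.61
Charitable contribution: $99.51
Dental plan: $263.26
Total deductions = $215.71 + $276.82 + $57.52 + $287.61 + $99.51 + $263.26 = $1200.43
Net pay = $5752.14 − $1200.43 = $4551.71

$4551.71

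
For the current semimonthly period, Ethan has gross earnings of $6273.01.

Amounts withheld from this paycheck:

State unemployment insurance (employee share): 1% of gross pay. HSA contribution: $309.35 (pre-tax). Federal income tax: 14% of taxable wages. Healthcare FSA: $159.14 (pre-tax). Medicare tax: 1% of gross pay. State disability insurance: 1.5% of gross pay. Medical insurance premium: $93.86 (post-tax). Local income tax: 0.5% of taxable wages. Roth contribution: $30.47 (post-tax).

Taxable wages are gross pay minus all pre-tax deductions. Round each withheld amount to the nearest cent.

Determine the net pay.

$4618.98

Healthcare FSA: $159.14
HSA contribution: $309.35
Pre-tax total = $159.14 + $309.35 = $468.49
Taxable wages = $6273.01 − $468.49 = $5804.52
Federal income tax: $5804.52 × 0.14 = $812.63
Local income tax: $5804.52 × 0.005 = $29.02
State unemployment insurance (employee share): $6273.01 × 0.01 = $62.73
Medicare tax: $6273.01 × 0.01 = $62.73
State disability insurance: $6273.01 × 0.015 = $94.10
Roth contribution: $30.47
Medical insurance premium: $93.86
Total deductions = $159.14 + $309.35 + $812.63 + $29.02 + $62.73 + $62.73 + $94.10 + $30.47 + $93.86 = $1654.03
Net pay = $6273.01 − $1654.03 = $4618.98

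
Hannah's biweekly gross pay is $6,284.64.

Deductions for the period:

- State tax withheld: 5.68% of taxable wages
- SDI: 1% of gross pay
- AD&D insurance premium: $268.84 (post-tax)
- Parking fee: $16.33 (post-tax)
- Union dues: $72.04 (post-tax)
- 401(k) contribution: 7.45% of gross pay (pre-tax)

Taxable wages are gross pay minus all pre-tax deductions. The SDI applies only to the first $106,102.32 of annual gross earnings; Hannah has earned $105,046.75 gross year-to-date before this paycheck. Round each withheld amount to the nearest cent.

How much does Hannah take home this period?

$5,118.29

401(k) contribution: $6,284.64 × 0.0745 = $468.21
Taxable wages = $6,284.64 − $468.21 = $5,816.43
State tax withheld: $5,816.43 × 0.0568 = $330.37
SDI: only $106,102.32 − $105,046.75 = $1,055.57 of this check is subject → $1,055.57 × 0.01 = $10.56
Parking fee: $16.33
Union dues: $72.04
AD&D insurance premium: $268.84
Total deductions = $468.21 + $330.37 + $10.56 + $16.33 + $72.04 + $268.84 = $1,166.35
Net pay = $6,284.64 − $1,166.35 = $5,118.29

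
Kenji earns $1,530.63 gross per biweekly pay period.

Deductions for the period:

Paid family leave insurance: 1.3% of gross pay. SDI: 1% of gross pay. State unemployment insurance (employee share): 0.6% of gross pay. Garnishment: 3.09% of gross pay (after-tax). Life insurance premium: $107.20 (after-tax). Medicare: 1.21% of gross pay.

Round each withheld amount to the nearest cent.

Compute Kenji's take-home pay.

$1,313.22

Paid family leave insurance: $1,530.63 × 0.013 = $19.90
Medicare: $1,530.63 × 0.0121 = $18.52
State unemployment insurance (employee share): $1,530.63 × 0.006 = $9.18
SDI: $1,530.63 × 0.01 = $15.31
Life insurance premium: $107.20
Garnishment: $1,530.63 × 0.0309 = $47.30
Total deductions = $19.90 + $18.52 + $9.18 + $15.31 + $107.20 + $47.30 = $217.41
Net pay = $1,530.63 − $217.41 = $1,313.22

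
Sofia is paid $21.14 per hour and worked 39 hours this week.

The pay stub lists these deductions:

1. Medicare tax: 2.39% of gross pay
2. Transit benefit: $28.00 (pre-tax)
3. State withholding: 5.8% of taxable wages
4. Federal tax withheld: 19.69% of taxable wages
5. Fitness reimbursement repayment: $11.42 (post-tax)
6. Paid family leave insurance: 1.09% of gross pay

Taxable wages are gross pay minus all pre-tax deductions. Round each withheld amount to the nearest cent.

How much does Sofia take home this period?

Gross pay: 39 × $21.14 = $824.46
Transit benefit: $28.00
Taxable wages = $824.46 − $28.00 = $796.46
State withholding: $796.46 × 0.058 = $46.19
Federal tax withheld: $796.46 × 0.1969 = $156.82
Paid family leave insurance: $824.46 × 0.0109 = $8.99
Medicare tax: $824.46 × 0.0239 = $19.70
Fitness reimbursement repayment: $11.42
Total deductions = $28.00 + $46.19 + $156.82 + $8.99 + $19.70 + $11.42 = $271.12
Net pay = $824.46 − $271.12 = $553.34

$553.34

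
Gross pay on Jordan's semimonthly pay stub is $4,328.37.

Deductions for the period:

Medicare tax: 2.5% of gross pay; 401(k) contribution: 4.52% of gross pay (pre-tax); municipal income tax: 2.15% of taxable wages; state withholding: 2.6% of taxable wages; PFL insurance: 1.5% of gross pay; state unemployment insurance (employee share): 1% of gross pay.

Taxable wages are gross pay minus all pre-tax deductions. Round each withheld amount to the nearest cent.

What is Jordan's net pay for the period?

$3,720.01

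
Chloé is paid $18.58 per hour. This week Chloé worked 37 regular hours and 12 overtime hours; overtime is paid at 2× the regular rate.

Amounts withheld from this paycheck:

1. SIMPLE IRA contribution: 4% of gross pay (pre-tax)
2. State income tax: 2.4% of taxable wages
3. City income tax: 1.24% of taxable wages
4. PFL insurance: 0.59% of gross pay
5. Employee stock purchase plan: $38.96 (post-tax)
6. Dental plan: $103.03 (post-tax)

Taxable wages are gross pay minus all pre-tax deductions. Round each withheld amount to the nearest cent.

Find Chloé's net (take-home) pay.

Regular pay: 37 × $18.58 = $687.46
Overtime pay: 12 × $18.58 × 2 = $445.92
Gross pay = $687.46 + $445.92 = $1,133.38
SIMPLE IRA contribution: $1,133.38 × 0.04 = $45.34
Taxable wages = $1,133.38 − $45.34 = $1,088.04
City income tax: $1,088.04 × 0.0124 = $13.49
State income tax: $1,088.04 × 0.024 = $26.11
PFL insurance: $1,133.38 × 0.0059 = $6.69
Dental plan: $103.03
Employee stock purchase plan: $38.96
Total deductions = $45.34 + $13.49 + $26.11 + $6.69 + $103.03 + $38.96 = $233.62
Net pay = $1,133.38 − $233.62 = $899.76

$899.76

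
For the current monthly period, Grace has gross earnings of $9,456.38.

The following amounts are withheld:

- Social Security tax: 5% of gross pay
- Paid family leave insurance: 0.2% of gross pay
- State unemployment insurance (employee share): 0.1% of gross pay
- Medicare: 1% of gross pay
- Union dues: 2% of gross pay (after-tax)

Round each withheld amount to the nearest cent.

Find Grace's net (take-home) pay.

State unemployment insurance (employee share): $9,456.38 × 0.001 = $9.46
Paid family leave insurance: $9,456.38 × 0.002 = $18.91
Social Security tax: $9,456.38 × 0.05 = $472.82
Medicare: $9,456.38 × 0.01 = $94.56
Union dues: $9,456.38 × 0.02 = $189.13
Total deductions = $9.46 + $18.91 + $472.82 + $94.56 + $189.13 = $784.88
Net pay = $9,456.38 − $784.88 = $8,671.50

$8,671.50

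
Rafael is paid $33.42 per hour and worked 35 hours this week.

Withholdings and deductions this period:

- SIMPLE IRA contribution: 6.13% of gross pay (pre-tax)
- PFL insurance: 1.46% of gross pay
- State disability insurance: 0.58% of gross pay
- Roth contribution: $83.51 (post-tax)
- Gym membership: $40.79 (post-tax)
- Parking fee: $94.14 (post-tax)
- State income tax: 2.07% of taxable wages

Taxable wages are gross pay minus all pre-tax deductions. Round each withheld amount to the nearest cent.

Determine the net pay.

Gross pay: 35 × $33.42 = $1,169.70
SIMPLE IRA contribution: $1,169.70 × 0.0613 = $71.70
Taxable wages = $1,169.70 − $71.70 = $1,098.00
State income tax: $1,098.00 × 0.0207 = $22.73
State disability insurance: $1,169.70 × 0.0058 = $6.78
PFL insurance: $1,169.70 × 0.0146 = $17.08
Roth contribution: $83.51
Parking fee: $94.14
Gym membership: $40.79
Total deductions = $71.70 + $22.73 + $6.78 + $17.08 + $83.51 + $94.14 + $40.79 = $336.73
Net pay = $1,169.70 − $336.73 = $832.97

$832.97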